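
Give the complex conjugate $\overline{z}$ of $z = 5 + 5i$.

If z = a + bi, then conjugate(z) = a - bi
conjugate(5 + 5i) = 5 - 5i


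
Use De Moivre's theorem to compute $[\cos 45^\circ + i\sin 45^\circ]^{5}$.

By De Moivre: z^n = r^n(cos(nθ) + i sin(nθ))
= 1^5(cos(5*45°) + i sin(5*45°))
= 1(cos 225° + i sin 225°)
= -sqrt(2)/2 - (sqrt(2)/2)i


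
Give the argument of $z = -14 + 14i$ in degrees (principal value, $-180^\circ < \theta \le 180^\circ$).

θ = arctan(b/a) = arctan(14/-14) (quadrant-adjusted) = 135°


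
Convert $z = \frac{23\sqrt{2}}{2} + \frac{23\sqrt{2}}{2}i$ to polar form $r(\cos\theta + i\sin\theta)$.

r = |z| = sqrt(a^2 + b^2) = sqrt((23*sqrt(2)/2)^2 + (23*sqrt(2)/2)^2) = sqrt(529/2 + 529/2) = sqrt(529) = 23
θ = arctan(b/a) = arctan(16.2635/16.2635) (quadrant-adjusted) = 45°
z = 23(cos 45° + i sin 45°)


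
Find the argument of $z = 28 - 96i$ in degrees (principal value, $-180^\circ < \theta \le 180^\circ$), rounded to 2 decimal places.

θ = arctan(b/a) = arctan(-96/28) (quadrant-adjusted) = -73.74°


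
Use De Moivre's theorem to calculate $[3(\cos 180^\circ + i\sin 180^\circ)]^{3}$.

By De Moivre: z^n = r^n(cos(nθ) + i sin(nθ))
= 3^3(cos(3*180°) + i sin(3*180°))
= 27(cos 180° + i sin 180°)
= -27


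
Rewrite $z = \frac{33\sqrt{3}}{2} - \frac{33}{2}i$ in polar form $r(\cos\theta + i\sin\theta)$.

r = |z| = sqrt(a^2 + b^2) = sqrt((33*sqrt(3)/2)^2 + (-33/2)^2) = sqrt(3267/4 + 1089/4) = sqrt(1089) = 33
θ = arctan(b/a) = arctan(-16.5/28.5788) (quadrant-adjusted) = 330°
z = 33(cos 330° + i sin 330°)


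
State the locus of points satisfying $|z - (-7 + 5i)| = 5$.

|z - z0| = r describes a circle centered at z0 with radius r
Here z0 = -7 + 5i and r = 5
Locus: Circle centered at (-7, 5) with radius 5


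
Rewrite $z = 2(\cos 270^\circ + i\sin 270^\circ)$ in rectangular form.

a = r cos θ = 2 * 0 = 0
b = r sin θ = 2 * -1 = -2
z = -2i


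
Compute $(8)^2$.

(a + bi)^2 = a^2 - b^2 + 2abi
= 8^2 - 0^2 + 2*8*0i
= 64


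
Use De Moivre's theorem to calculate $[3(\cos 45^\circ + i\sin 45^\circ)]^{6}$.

By De Moivre: z^n = r^n(cos(nθ) + i sin(nθ))
= 3^6(cos(6*45°) + i sin(6*45°))
= 729(cos 270° + i sin 270°)
= -729i


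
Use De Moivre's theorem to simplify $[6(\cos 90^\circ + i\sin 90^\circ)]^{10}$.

By De Moivre: z^n = r^n(cos(nθ) + i sin(nθ))
= 6^10(cos(10*90°) + i sin(10*90°))
= 60466176(cos 180° + i sin 180°)
= -60466176


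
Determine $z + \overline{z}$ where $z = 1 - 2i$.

z + conjugate(z) = (a + bi) + (a - bi) = 2a
= 2 * 1 = 2


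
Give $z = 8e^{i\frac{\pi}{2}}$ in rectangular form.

a = r cos θ = 8 * 0 = 0
b = r sin θ = 8 * 1 = 8
z = 8i


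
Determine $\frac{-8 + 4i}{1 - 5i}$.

Multiply numerator and denominator by conjugate (1 + 5i):
= (-8 + 4i)(1 + 5i) / (1^2 + (-5)^2)
= (-28 - 36i) / 26
Divide through by 2: (-14 - 18i) / 13
= -14/13 - (18/13)i


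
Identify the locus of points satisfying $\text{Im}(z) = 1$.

Im(z) = y where z = x + yi; the equation y = 1 is satisfied by all points with that y-coordinate
Locus: Horizontal line y = 1


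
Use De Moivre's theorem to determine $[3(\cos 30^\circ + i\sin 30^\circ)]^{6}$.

By De Moivre: z^n = r^n(cos(nθ) + i sin(nθ))
= 3^6(cos(6*30°) + i sin(6*30°))
= 729(cos 180° + i sin 180°)
= -729


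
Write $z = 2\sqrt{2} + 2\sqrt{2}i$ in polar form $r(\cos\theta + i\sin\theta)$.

r = |z| = sqrt(a^2 + b^2) = sqrt((2*sqrt(2))^2 + (2*sqrt(2))^2) = sqrt(8 + 8) = sqrt(16) = 4
θ = arctan(b/a) = arctan(2.8284/2.8284) (quadrant-adjusted) = 45°
z = 4(cos 45° + i sin 45°)


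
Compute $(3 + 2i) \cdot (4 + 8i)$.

(a1*a2 - b1*b2) + (a1*b2 + b1*a2)i
= (12 - 16) + (24 + 8)i
= -4 + 32i


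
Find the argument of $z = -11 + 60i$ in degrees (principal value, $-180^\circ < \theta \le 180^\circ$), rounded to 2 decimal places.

θ = arctan(b/a) = arctan(60/-11) (quadrant-adjusted) = 100.39°


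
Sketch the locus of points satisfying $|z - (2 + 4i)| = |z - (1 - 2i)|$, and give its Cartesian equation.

|z - z1| = |z - z2| means z is equidistant from z1 and z2,
i.e. the perpendicular bisector of the segment from (2, 4) to (1, -2) (midpoint (3/2, 1)).
With z = x + yi, square both sides:
(x - 2)^2 + (y - 4)^2 = (x - 1)^2 + (y - (-2))^2
The x^2 and y^2 terms cancel: -2x + (-12)y = 5 - 20 = -15
Simplify: 2x + 12y = 15
Locus: Perpendicular bisector of the segment from (2, 4) to (1, -2): the line 2x + 12y = 15


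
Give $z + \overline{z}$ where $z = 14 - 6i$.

z + conjugate(z) = (a + bi) + (a - bi) = 2a
= 2 * 14 = 28


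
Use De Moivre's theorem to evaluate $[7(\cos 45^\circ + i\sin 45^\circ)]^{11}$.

By De Moivre: z^n = r^n(cos(nθ) + i sin(nθ))
= 7^11(cos(11*45°) + i sin(11*45°))
= 1977326743(cos 135° + i sin 135°)
= -1977326743*sqrt(2)/2 + (1977326743*sqrt(2)/2)i


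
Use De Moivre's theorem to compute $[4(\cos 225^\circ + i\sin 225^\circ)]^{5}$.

By De Moivre: z^n = r^n(cos(nθ) + i sin(nθ))
= 4^5(cos(5*225°) + i sin(5*225°))
= 1024(cos 45° + i sin 45°)
= 512*sqrt(2) + 512*sqrt(2)i


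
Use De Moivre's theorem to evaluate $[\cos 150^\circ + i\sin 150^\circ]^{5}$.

By De Moivre: z^n = r^n(cos(nθ) + i sin(nθ))
= 1^5(cos(5*150°) + i sin(5*150°))
= 1(cos 30° + i sin 30°)
= sqrt(3)/2 + (1/2)i


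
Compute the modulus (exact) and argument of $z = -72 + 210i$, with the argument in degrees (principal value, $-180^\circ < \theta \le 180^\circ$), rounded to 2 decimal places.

|z| = sqrt((-72)^2 + 210^2) = 222
arg(z) = arctan(b/a) = arctan(210/-72) (quadrant-adjusted) = 108.92°


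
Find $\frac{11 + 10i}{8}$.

Divisor is real, so divide each part by 8:
= 11/8 + (5/4)i


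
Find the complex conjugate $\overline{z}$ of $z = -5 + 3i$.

If z = a + bi, then conjugate(z) = a - bi
conjugate(-5 + 3i) = -5 - 3i


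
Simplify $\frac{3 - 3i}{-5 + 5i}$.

Multiply numerator and denominator by conjugate (-5 - 5i):
= (3 - 3i)(-5 - 5i) / ((-5)^2 + 5^2)
= (-30) / 50
Divide through by 10: (-3) / 5
= -3/5


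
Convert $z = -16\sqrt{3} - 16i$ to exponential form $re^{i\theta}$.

r = |z| = sqrt((-16*sqrt(3))^2 + (-16)^2) = sqrt(768 + 256) = sqrt(1024) = 32
θ = arctan(b/a) = arctan(-16/-27.7128) (quadrant-adjusted) = 210° = 7π/6
z = 32e^(i*7π/6)


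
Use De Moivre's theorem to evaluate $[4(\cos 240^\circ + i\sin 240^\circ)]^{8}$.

By De Moivre: z^n = r^n(cos(nθ) + i sin(nθ))
= 4^8(cos(8*240°) + i sin(8*240°))
= 65536(cos 120° + i sin 120°)
= -32768 + 32768*sqrt(3)i


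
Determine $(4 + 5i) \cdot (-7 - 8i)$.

(a1*a2 - b1*b2) + (a1*b2 + b1*a2)i
= (-28 - (-40)) + (-32 + (-35))i
= 12 - 67i


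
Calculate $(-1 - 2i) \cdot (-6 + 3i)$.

(a1*a2 - b1*b2) + (a1*b2 + b1*a2)i
= (6 - (-6)) + (-3 + 12)i
= 12 + 9i


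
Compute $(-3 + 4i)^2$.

(a + bi)^2 = a^2 - b^2 + 2abi
= (-3)^2 - 4^2 + 2*(-3)*4i
= -7 - 24i


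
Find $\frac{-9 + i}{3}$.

Divisor is real, so divide each part by 3:
= -3 + (1/3)i


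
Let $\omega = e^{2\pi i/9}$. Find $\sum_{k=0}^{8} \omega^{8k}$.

Let ζ = ω^8 = e^(2πi·8/9). Since 9 ∤ 8, ζ ≠ 1.
Sum = Σ_{k=0}^{8} ζ^k = (ζ^9 - 1)/(ζ - 1) = (ω^{8·9} - 1)/(ζ - 1) = (1 - 1)/(ζ - 1) = 0


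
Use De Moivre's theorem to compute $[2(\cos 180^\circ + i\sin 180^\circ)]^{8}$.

By De Moivre: z^n = r^n(cos(nθ) + i sin(nθ))
= 2^8(cos(8*180°) + i sin(8*180°))
= 256(cos 0° + i sin 0°)
= 256


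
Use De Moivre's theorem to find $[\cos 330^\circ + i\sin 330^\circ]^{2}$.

By De Moivre: z^n = r^n(cos(nθ) + i sin(nθ))
= 1^2(cos(2*330°) + i sin(2*330°))
= 1(cos 300° + i sin 300°)
= 1/2 - (sqrt(3)/2)i


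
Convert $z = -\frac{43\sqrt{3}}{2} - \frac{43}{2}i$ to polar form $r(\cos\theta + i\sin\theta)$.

r = |z| = sqrt(a^2 + b^2) = sqrt((-43*sqrt(3)/2)^2 + (-43/2)^2) = sqrt(5547/4 + 1849/4) = sqrt(1849) = 43
θ = arctan(b/a) = arctan(-21.5/-37.2391) (quadrant-adjusted) = 210°
z = 43(cos 210° + i sin 210°)


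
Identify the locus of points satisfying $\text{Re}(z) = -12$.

Re(z) = x where z = x + yi; the equation x = -12 is satisfied by all points with that x-coordinate
Locus: Vertical line x = -12


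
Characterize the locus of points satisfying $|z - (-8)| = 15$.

|z - z0| = r describes a circle centered at z0 with radius r
Here z0 = -8 and r = 15
Locus: Circle centered at (-8, 0) with radius 15


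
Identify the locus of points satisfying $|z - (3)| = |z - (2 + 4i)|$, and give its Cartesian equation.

|z - z1| = |z - z2| means z is equidistant from z1 and z2,
i.e. the perpendicular bisector of the segment from (3, 0) to (2, 4) (midpoint (5/2, 2)).
With z = x + yi, square both sides:
(x - 3)^2 + (y - 0)^2 = (x - 2)^2 + (y - 4)^2
The x^2 and y^2 terms cancel: -2x + 8y = 20 - 9 = 11
Simplify: 2x - 8y = -11
Locus: Perpendicular bisector of the segment from (3, 0) to (2, 4): the line 2x - 8y = -11


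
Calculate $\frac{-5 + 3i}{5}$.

Divisor is real, so divide each part by 5:
= -1 + (3/5)i


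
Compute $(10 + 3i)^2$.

(a + bi)^2 = a^2 - b^2 + 2abi
= 10^2 - 3^2 + 2*10*3i
= 91 + 60i


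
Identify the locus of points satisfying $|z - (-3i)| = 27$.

|z - z0| = r describes a circle centered at z0 with radius r
Here z0 = -3i and r = 27
Locus: Circle centered at (0, -3) with radius 27


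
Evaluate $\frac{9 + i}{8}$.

Divisor is real, so divide each part by 8:
= 9/8 + (1/8)i


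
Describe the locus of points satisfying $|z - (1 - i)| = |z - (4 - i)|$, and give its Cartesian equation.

|z - z1| = |z - z2| means z is equidistant from z1 and z2,
i.e. the perpendicular bisector of the segment from (1, -1) to (4, -1) (midpoint (5/2, -1)).
With z = x + yi, square both sides:
(x - 1)^2 + (y - (-1))^2 = (x - 4)^2 + (y - (-1))^2
The x^2 and y^2 terms cancel: 6x + 0y = 17 - 2 = 15
Simplify: x = 5/2
Locus: Perpendicular bisector of the segment from (1, -1) to (4, -1): the line x = 5/2


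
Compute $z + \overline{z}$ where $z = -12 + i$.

z + conjugate(z) = (a + bi) + (a - bi) = 2a
= 2 * (-12) = -24


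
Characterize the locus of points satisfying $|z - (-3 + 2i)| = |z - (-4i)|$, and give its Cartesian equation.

|z - z1| = |z - z2| means z is equidistant from z1 and z2,
i.e. the perpendicular bisector of the segment from (-3, 2) to (0, -4) (midpoint (-3/2, -1)).
With z = x + yi, square both sides:
(x - (-3))^2 + (y - 2)^2 = (x - 0)^2 + (y - (-4))^2
The x^2 and y^2 terms cancel: 6x + (-12)y = 16 - 13 = 3
Simplify: 2x - 4y = 1
Locus: Perpendicular bisector of the segment from (-3, 2) to (0, -4): the line 2x - 4y = 1


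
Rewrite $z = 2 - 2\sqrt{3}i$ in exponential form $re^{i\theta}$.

r = |z| = sqrt((2)^2 + (-2*sqrt(3))^2) = sqrt(4 + 12) = sqrt(16) = 4
θ = arctan(b/a) = arctan(-3.4641/2) (quadrant-adjusted) = -60° = -π/3
z = 4e^(-i*π/3)


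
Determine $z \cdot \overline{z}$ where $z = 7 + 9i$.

z * conjugate(z) = |z|^2 = a^2 + b^2
= 7^2 + 9^2 = 130


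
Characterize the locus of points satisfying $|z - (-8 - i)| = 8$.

|z - z0| = r describes a circle centered at z0 with radius r
Here z0 = -8 - i and r = 8
Locus: Circle centered at (-8, -1) with radius 8


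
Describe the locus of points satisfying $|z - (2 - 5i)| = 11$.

|z - z0| = r describes a circle centered at z0 with radius r
Here z0 = 2 - 5i and r = 11
Locus: Circle centered at (2, -5) with radius 11


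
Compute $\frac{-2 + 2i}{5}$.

Divisor is real, so divide each part by 5:
= -2/5 + (2/5)i


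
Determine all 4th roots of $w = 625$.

|w| = 625, arg(w) = 0°
Root modulus = 625^(1/4) = 5
Root arguments: θ_k = (0° + 360°k)/4 for k = 0, 1, ..., 3
Roots: 5, 5i, -5, -5i


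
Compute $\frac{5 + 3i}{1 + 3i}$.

Multiply numerator and denominator by conjugate (1 - 3i):
= (5 + 3i)(1 - 3i) / (1^2 + 3^2)
= (14 - 12i) / 10
Divide through by 2: (7 - 6i) / 5
= 7/5 - (6/5)i


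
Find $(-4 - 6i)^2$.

(a + bi)^2 = a^2 - b^2 + 2abi
= (-4)^2 - (-6)^2 + 2*(-4)*(-6)i
= -20 + 48i


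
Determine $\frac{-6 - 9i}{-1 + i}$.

Multiply numerator and denominator by conjugate (-1 - i):
= (-6 - 9i)(-1 - i) / ((-1)^2 + 1^2)
= (-3 + 15i) / 2
= -3/2 + (15/2)i


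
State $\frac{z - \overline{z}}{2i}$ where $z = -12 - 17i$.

z - conjugate(z) = 2bi
(z - conjugate(z))/(2i) = 2bi/(2i) = b = -17


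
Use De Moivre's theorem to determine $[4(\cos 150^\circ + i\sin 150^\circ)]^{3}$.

By De Moivre: z^n = r^n(cos(nθ) + i sin(nθ))
= 4^3(cos(3*150°) + i sin(3*150°))
= 64(cos 90° + i sin 90°)
= 64i


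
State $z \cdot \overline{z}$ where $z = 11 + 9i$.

z * conjugate(z) = |z|^2 = a^2 + b^2
= 11^2 + 9^2 = 202


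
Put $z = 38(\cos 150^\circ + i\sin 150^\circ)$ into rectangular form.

a = r cos θ = 38 * -sqrt(3)/2 = -19*sqrt(3)
b = r sin θ = 38 * 1/2 = 19
z = -19*sqrt(3) + 19i


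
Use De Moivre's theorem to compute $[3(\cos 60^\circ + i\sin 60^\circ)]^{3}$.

By De Moivre: z^n = r^n(cos(nθ) + i sin(nθ))
= 3^3(cos(3*60°) + i sin(3*60°))
= 27(cos 180° + i sin 180°)
= -27


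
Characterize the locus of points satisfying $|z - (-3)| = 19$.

|z - z0| = r describes a circle centered at z0 with radius r
Here z0 = -3 and r = 19
Locus: Circle centered at (-3, 0) with radius 19


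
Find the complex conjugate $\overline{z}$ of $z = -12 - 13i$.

If z = a + bi, then conjugate(z) = a - bi
conjugate(-12 - 13i) = -12 + 13i


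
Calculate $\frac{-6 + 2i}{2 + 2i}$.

Multiply numerator and denominator by conjugate (2 - 2i):
= (-6 + 2i)(2 - 2i) / (2^2 + 2^2)
= (-8 + 16i) / 8
= -1 + 2i


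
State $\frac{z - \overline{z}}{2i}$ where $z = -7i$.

z - conjugate(z) = 2bi
(z - conjugate(z))/(2i) = 2bi/(2i) = b = -7


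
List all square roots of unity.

ω_k = e^(2πik/2) = cos(2πk/2) + i sin(2πk/2) for k = 0, 1, ..., 1
Roots: 1, -1


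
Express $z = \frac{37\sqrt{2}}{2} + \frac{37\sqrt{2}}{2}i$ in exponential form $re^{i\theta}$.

r = |z| = sqrt((37*sqrt(2)/2)^2 + (37*sqrt(2)/2)^2) = sqrt(1369/2 + 1369/2) = sqrt(1369) = 37
θ = arctan(b/a) = arctan(26.163/26.163) (quadrant-adjusted) = 45° = π/4
z = 37e^(i*π/4)


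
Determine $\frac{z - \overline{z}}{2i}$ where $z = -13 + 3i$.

z - conjugate(z) = 2bi
(z - conjugate(z))/(2i) = 2bi/(2i) = b = 3


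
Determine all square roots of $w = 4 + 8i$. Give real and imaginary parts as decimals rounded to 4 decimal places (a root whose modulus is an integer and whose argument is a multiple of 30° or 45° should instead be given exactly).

|w| = sqrt(80) ≈ 8.944272, arg(w) ≈ 63.434949°
Root modulus = sqrt(80)^(1/2) ≈ 2.990698
Root arguments: θ_k = (arg(w) + 360°k)/2 for k = 0, 1, ..., 1
Compute each root as (root modulus)(cos θ_k + i sin θ_k) using full-precision intermediates, then round to 4 decimal places.
Roots: 2.5440 + 1.5723i, -2.5440 - 1.5723i


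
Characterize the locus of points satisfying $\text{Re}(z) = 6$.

Re(z) = x where z = x + yi; the equation x = 6 is satisfied by all points with that x-coordinate
Locus: Vertical line x = 6


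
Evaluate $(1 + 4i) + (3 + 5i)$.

(1 + 3) + (4 + 5)i = 4 + 9i


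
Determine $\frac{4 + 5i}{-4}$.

Divisor is real, so divide each part by -4:
= -1 - (5/4)i


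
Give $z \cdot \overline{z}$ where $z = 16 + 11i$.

z * conjugate(z) = |z|^2 = a^2 + b^2
= 16^2 + 11^2 = 377


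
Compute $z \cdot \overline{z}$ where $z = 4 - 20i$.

z * conjugate(z) = |z|^2 = a^2 + b^2
= 4^2 + (-20)^2 = 416


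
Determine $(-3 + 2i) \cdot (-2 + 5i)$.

(a1*a2 - b1*b2) + (a1*b2 + b1*a2)i
= (6 - 10) + (-15 + (-4))i
= -4 - 19i


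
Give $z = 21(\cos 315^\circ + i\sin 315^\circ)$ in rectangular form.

a = r cos θ = 21 * sqrt(2)/2 = 21*sqrt(2)/2
b = r sin θ = 21 * -sqrt(2)/2 = -21*sqrt(2)/2
z = 21*sqrt(2)/2 - (21*sqrt(2)/2)i


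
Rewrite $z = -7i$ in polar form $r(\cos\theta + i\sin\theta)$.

r = |z| = sqrt(a^2 + b^2) = sqrt((0)^2 + (-7)^2) = sqrt(0 + 49) = sqrt(49) = 7
a = 0 and b < 0, so z lies on the negative imaginary axis: θ = 270°
z = 7(cos 270° + i sin 270°)


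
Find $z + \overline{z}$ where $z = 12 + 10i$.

z + conjugate(z) = (a + bi) + (a - bi) = 2a
= 2 * 12 = 24


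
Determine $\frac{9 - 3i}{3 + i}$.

Multiply numerator and denominator by conjugate (3 - i):
= (9 - 3i)(3 - i) / (3^2 + 1^2)
= (24 - 18i) / 10
Divide through by 2: (12 - 9i) / 5
= 12/5 - (9/5)i


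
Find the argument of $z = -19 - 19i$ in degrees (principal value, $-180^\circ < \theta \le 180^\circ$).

θ = arctan(b/a) = arctan(-19/-19) (quadrant-adjusted) = -135°


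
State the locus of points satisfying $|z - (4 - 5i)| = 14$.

|z - z0| = r describes a circle centered at z0 with radius r
Here z0 = 4 - 5i and r = 14
Locus: Circle centered at (4, -5) with radius 14


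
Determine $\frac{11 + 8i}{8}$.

Divisor is real, so divide each part by 8:
= 11/8 + i


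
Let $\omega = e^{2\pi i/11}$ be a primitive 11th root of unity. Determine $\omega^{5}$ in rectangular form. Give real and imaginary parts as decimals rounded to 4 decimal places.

ω^5 = e^(2πi·5/11) = e^(i·10π/11)
= cos(10π/11) + i sin(10π/11)
= -0.9595 + 0.2817i


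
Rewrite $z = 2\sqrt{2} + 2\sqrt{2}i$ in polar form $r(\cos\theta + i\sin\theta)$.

r = |z| = sqrt(a^2 + b^2) = sqrt((2*sqrt(2))^2 + (2*sqrt(2))^2) = sqrt(8 + 8) = sqrt(16) = 4
θ = arctan(b/a) = arctan(2.8284/2.8284) (quadrant-adjusted) = 45°
z = 4(cos 45° + i sin 45°)


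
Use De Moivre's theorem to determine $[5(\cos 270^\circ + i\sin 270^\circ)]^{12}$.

By De Moivre: z^n = r^n(cos(nθ) + i sin(nθ))
= 5^12(cos(12*270°) + i sin(12*270°))
= 244140625(cos 0° + i sin 0°)
= 244140625


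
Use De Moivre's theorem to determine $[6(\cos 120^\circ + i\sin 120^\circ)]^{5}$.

By De Moivre: z^n = r^n(cos(nθ) + i sin(nθ))
= 6^5(cos(5*120°) + i sin(5*120°))
= 7776(cos 240° + i sin 240°)
= -3888 - 3888*sqrt(3)i


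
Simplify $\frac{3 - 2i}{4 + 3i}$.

Multiply numerator and denominator by conjugate (4 - 3i):
= (3 - 2i)(4 - 3i) / (4^2 + 3^2)
= (6 - 17i) / 25
= 6/25 - (17/25)i


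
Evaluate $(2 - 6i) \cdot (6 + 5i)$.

(a1*a2 - b1*b2) + (a1*b2 + b1*a2)i
= (12 - (-30)) + (10 + (-36))i
= 42 - 26i


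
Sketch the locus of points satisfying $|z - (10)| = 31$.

|z - z0| = r describes a circle centered at z0 with radius r
Here z0 = 10 and r = 31
Locus: Circle centered at (10, 0) with radius 31


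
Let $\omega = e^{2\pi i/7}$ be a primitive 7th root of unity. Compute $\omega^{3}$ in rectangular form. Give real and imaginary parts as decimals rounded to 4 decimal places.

ω^3 = e^(2πi·3/7) = e^(i·6π/7)
= cos(6π/7) + i sin(6π/7)
= -0.9010 + 0.4339i


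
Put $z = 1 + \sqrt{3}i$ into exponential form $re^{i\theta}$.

r = |z| = sqrt((1)^2 + (sqrt(3))^2) = sqrt(1 + 3) = sqrt(4) = 2
θ = arctan(b/a) = arctan(1.7321/1) (quadrant-adjusted) = 60° = π/3
z = 2e^(i*π/3)


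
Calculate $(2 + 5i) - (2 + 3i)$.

(2 - 2) + (5 - 3)i = 2i


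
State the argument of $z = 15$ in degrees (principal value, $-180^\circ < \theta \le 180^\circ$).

b = 0 and a > 0, so z lies on the positive real axis: θ = 0°


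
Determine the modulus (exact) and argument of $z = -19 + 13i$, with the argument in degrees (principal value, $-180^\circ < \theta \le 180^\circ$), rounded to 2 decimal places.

|z| = sqrt((-19)^2 + 13^2) = sqrt(530)
arg(z) = arctan(b/a) = arctan(13/-19) (quadrant-adjusted) = 145.62°


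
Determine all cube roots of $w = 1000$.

|w| = 1000, arg(w) = 0°
Root modulus = 1000^(1/3) = 10
Root arguments: θ_k = (0° + 360°k)/3 for k = 0, 1, ..., 2
Roots: 10, -5 + 5*sqrt(3)i, -5 - 5*sqrt(3)i


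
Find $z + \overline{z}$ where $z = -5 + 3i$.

z + conjugate(z) = (a + bi) + (a - bi) = 2a
= 2 * (-5) = -10


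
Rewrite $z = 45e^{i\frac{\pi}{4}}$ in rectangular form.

a = r cos θ = 45 * sqrt(2)/2 = 45*sqrt(2)/2
b = r sin θ = 45 * sqrt(2)/2 = 45*sqrt(2)/2
z = 45*sqrt(2)/2 + (45*sqrt(2)/2)i


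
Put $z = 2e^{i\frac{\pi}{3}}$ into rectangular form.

a = r cos θ = 2 * 1/2 = 1
b = r sin θ = 2 * sqrt(3)/2 = sqrt(3)
z = 1 + sqrt(3)i


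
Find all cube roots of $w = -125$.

|w| = 125, arg(w) = 180°
Root modulus = 125^(1/3) = 5
Root arguments: θ_k = (180° + 360°k)/3 for k = 0, 1, ..., 2
Roots: 5/2 + (5*sqrt(3)/2)i, -5, 5/2 - (5*sqrt(3)/2)i


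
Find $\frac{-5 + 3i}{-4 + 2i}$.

Multiply numerator and denominator by conjugate (-4 - 2i):
= (-5 + 3i)(-4 - 2i) / ((-4)^2 + 2^2)
= (26 - 2i) / 20
Divide through by 2: (13 - i) / 10
= 13/10 - (1/10)i


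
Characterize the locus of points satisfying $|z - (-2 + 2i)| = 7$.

|z - z0| = r describes a circle centered at z0 with radius r
Here z0 = -2 + 2i and r = 7
Locus: Circle centered at (-2, 2) with radius 7


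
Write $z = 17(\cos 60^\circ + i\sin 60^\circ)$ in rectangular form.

a = r cos θ = 17 * 1/2 = 17/2
b = r sin θ = 17 * sqrt(3)/2 = 17*sqrt(3)/2
z = 17/2 + (17*sqrt(3)/2)i


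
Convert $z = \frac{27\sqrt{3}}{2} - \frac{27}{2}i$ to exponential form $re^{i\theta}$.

r = |z| = sqrt((27*sqrt(3)/2)^2 + (-27/2)^2) = sqrt(2187/4 + 729/4) = sqrt(729) = 27
θ = arctan(b/a) = arctan(-13.5/23.3827) (quadrant-adjusted) = -30° = -π/6
z = 27e^(-i*π/6)


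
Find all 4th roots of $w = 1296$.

|w| = 1296, arg(w) = 0°
Root modulus = 1296^(1/4) = 6
Root arguments: θ_k = (0° + 360°k)/4 for k = 0, 1, ..., 3
Roots: 6, 6i, -6, -6i


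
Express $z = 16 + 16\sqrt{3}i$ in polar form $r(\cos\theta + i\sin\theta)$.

r = |z| = sqrt(a^2 + b^2) = sqrt((16)^2 + (16*sqrt(3))^2) = sqrt(256 + 768) = sqrt(1024) = 32
θ = arctan(b/a) = arctan(27.7128/16) (quadrant-adjusted) = 60°
z = 32(cos 60° + i sin 60°)


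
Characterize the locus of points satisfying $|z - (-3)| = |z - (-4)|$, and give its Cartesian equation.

|z - z1| = |z - z2| means z is equidistant from z1 and z2,
i.e. the perpendicular bisector of the segment from (-3, 0) to (-4, 0) (midpoint (-7/2, 0)).
With z = x + yi, square both sides:
(x - (-3))^2 + (y - 0)^2 = (x - (-4))^2 + (y - 0)^2
The x^2 and y^2 terms cancel: -2x + 0y = 16 - 9 = 7
Simplify: x = -7/2
Locus: Perpendicular bisector of the segment from (-3, 0) to (-4, 0): the line x = -7/2


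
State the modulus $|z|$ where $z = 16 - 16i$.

|z| = sqrt(a^2 + b^2) = sqrt(16^2 + (-16)^2) = sqrt(512) = sqrt(512)


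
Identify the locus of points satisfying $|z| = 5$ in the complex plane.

|z| = 5 means sqrt(x^2 + y^2) = 5
This is a circle of radius 5 centered at the origin


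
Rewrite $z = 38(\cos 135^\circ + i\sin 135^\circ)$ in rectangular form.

a = r cos θ = 38 * -sqrt(2)/2 = -19*sqrt(2)
b = r sin θ = 38 * sqrt(2)/2 = 19*sqrt(2)
z = -19*sqrt(2) + 19*sqrt(2)i


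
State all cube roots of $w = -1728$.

|w| = 1728, arg(w) = 180°
Root modulus = 1728^(1/3) = 12
Root arguments: θ_k = (180° + 360°k)/3 for k = 0, 1, ..., 2
Roots: 6 + 6*sqrt(3)i, -12, 6 - 6*sqrt(3)i


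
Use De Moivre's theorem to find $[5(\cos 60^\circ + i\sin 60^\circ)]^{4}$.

By De Moivre: z^n = r^n(cos(nθ) + i sin(nθ))
= 5^4(cos(4*60°) + i sin(4*60°))
= 625(cos 240° + i sin 240°)
= -625/2 - (625*sqrt(3)/2)i


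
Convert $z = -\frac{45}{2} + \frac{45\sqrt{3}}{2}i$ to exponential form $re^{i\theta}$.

r = |z| = sqrt((-45/2)^2 + (45*sqrt(3)/2)^2) = sqrt(2025/4 + 6075/4) = sqrt(2025) = 45
θ = arctan(b/a) = arctan(38.9711/-22.5) (quadrant-adjusted) = 120° = 2π/3
z = 45e^(i*2π/3)


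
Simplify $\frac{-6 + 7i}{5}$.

Divisor is real, so divide each part by 5:
= -6/5 + (7/5)i


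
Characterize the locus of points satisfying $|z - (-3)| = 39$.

|z - z0| = r describes a circle centered at z0 with radius r
Here z0 = -3 and r = 39
Locus: Circle centered at (-3, 0) with radius 39


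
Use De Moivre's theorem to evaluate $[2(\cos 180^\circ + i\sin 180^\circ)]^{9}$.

By De Moivre: z^n = r^n(cos(nθ) + i sin(nθ))
= 2^9(cos(9*180°) + i sin(9*180°))
= 512(cos 180° + i sin 180°)
= -512


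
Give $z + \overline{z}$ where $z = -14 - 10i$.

z + conjugate(z) = (a + bi) + (a - bi) = 2a
= 2 * (-14) = -28


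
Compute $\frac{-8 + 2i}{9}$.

Divisor is real, so divide each part by 9:
= -8/9 + (2/9)i


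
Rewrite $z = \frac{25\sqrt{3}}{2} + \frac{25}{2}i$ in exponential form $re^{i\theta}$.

r = |z| = sqrt((25*sqrt(3)/2)^2 + (25/2)^2) = sqrt(1875/4 + 625/4) = sqrt(625) = 25
θ = arctan(b/a) = arctan(12.5/21.6506) (quadrant-adjusted) = 30° = π/6
z = 25e^(i*π/6)


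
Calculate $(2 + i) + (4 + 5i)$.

(2 + 4) + (1 + 5)i = 6 + 6i


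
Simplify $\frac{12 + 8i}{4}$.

Divisor is real, so divide each part by 4:
= 3 + 2i


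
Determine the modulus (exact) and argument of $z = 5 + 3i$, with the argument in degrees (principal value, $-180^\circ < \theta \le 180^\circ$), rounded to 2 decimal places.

|z| = sqrt(5^2 + 3^2) = sqrt(34)
arg(z) = arctan(b/a) = arctan(3/5) (quadrant-adjusted) = 30.96°


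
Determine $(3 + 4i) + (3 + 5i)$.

(3 + 3) + (4 + 5)i = 6 + 9i


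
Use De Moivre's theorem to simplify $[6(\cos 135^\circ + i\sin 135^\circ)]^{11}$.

By De Moivre: z^n = r^n(cos(nθ) + i sin(nθ))
= 6^11(cos(11*135°) + i sin(11*135°))
= 362797056(cos 45° + i sin 45°)
= 181398528*sqrt(2) + 181398528*sqrt(2)i


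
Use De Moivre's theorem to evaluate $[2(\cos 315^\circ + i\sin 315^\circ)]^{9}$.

By De Moivre: z^n = r^n(cos(nθ) + i sin(nθ))
= 2^9(cos(9*315°) + i sin(9*315°))
= 512(cos 315° + i sin 315°)
= 256*sqrt(2) - 256*sqrt(2)i


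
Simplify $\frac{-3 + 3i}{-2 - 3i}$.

Multiply numerator and denominator by conjugate (-2 + 3i):
= (-3 + 3i)(-2 + 3i) / ((-2)^2 + (-3)^2)
= (-3 - 15i) / 13
= -3/13 - (15/13)i


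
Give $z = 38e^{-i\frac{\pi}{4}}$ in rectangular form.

a = r cos θ = 38 * sqrt(2)/2 = 19*sqrt(2)
b = r sin θ = 38 * -sqrt(2)/2 = -19*sqrt(2)
z = 19*sqrt(2) - 19*sqrt(2)i


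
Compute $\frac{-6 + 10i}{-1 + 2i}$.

Multiply numerator and denominator by conjugate (-1 - 2i):
= (-6 + 10i)(-1 - 2i) / ((-1)^2 + 2^2)
= (26 + 2i) / 5
= 26/5 + (2/5)i


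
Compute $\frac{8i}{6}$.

Divisor is real, so divide each part by 6:
= 0 + (4/3)i


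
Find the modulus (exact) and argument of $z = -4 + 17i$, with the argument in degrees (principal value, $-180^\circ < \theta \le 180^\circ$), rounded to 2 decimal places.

|z| = sqrt((-4)^2 + 17^2) = sqrt(305)
arg(z) = arctan(b/a) = arctan(17/-4) (quadrant-adjusted) = 103.24°


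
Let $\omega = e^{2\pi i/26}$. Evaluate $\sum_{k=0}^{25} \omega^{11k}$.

Let ζ = ω^11 = e^(2πi·11/26). Since 26 ∤ 11, ζ ≠ 1.
Sum = Σ_{k=0}^{25} ζ^k = (ζ^26 - 1)/(ζ - 1) = (ω^{11·26} - 1)/(ζ - 1) = (1 - 1)/(ζ - 1) = 0


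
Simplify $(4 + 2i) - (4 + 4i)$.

(4 - 4) + (2 - 4)i = -2i


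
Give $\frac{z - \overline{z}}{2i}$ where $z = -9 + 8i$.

z - conjugate(z) = 2bi
(z - conjugate(z))/(2i) = 2bi/(2i) = b = 8


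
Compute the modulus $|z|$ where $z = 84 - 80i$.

|z| = sqrt(a^2 + b^2) = sqrt(84^2 + (-80)^2) = sqrt(13456) = 116


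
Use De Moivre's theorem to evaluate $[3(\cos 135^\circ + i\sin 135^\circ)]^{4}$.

By De Moivre: z^n = r^n(cos(nθ) + i sin(nθ))
= 3^4(cos(4*135°) + i sin(4*135°))
= 81(cos 180° + i sin 180°)
= -81


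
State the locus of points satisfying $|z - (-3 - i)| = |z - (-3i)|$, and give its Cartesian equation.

|z - z1| = |z - z2| means z is equidistant from z1 and z2,
i.e. the perpendicular bisector of the segment from (-3, -1) to (0, -3) (midpoint (-3/2, -2)).
With z = x + yi, square both sides:
(x - (-3))^2 + (y - (-1))^2 = (x - 0)^2 + (y - (-3))^2
The x^2 and y^2 terms cancel: 6x + (-4)y = 9 - 10 = -1
Simplify: 6x - 4y = -1
Locus: Perpendicular bisector of the segment from (-3, -1) to (0, -3): the line 6x - 4y = -1


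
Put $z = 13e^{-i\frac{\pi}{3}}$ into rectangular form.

a = r cos θ = 13 * 1/2 = 13/2
b = r sin θ = 13 * -sqrt(3)/2 = -13*sqrt(3)/2
z = 13/2 - (13*sqrt(3)/2)i


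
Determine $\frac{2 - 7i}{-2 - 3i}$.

Multiply numerator and denominator by conjugate (-2 + 3i):
= (2 - 7i)(-2 + 3i) / ((-2)^2 + (-3)^2)
= (17 + 20i) / 13
= 17/13 + (20/13)i


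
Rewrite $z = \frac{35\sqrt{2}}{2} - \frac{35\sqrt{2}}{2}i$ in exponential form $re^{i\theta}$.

r = |z| = sqrt((35*sqrt(2)/2)^2 + (-35*sqrt(2)/2)^2) = sqrt(1225/2 + 1225/2) = sqrt(1225) = 35
θ = arctan(b/a) = arctan(-24.7487/24.7487) (quadrant-adjusted) = -45° = -π/4
z = 35e^(-i*π/4)


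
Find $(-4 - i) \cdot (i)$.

(a1*a2 - b1*b2) + (a1*b2 + b1*a2)i
= (0 - (-1)) + (-4 + 0)i
= 1 - 4i


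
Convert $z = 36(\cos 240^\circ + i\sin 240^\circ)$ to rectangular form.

a = r cos θ = 36 * -1/2 = -18
b = r sin θ = 36 * -sqrt(3)/2 = -18*sqrt(3)
z = -18 - 18*sqrt(3)i


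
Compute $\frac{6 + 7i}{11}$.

Divisor is real, so divide each part by 11:
= 6/11 + (7/11)i


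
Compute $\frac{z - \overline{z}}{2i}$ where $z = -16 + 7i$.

z - conjugate(z) = 2bi
(z - conjugate(z))/(2i) = 2bi/(2i) = b = 7


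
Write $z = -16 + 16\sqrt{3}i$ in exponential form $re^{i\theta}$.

r = |z| = sqrt((-16)^2 + (16*sqrt(3))^2) = sqrt(256 + 768) = sqrt(1024) = 32
θ = arctan(b/a) = arctan(27.7128/-16) (quadrant-adjusted) = 120° = 2π/3
z = 32e^(i*2π/3)


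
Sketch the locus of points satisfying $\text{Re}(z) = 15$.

Re(z) = x where z = x + yi; the equation x = 15 is satisfied by all points with that x-coordinate
Locus: Vertical line x = 15


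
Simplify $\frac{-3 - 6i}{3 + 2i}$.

Multiply numerator and denominator by conjugate (3 - 2i):
= (-3 - 6i)(3 - 2i) / (3^2 + 2^2)
= (-21 - 12i) / 13
= -21/13 - (12/13)i


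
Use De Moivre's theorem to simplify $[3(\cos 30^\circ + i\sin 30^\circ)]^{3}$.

By De Moivre: z^n = r^n(cos(nθ) + i sin(nθ))
= 3^3(cos(3*30°) + i sin(3*30°))
= 27(cos 90° + i sin 90°)
= 27i


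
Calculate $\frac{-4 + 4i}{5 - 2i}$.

Multiply numerator and denominator by conjugate (5 + 2i):
= (-4 + 4i)(5 + 2i) / (5^2 + (-2)^2)
= (-28 + 12i) / 29
= -28/29 + (12/29)i


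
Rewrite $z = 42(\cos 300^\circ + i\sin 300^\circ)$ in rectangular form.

a = r cos θ = 42 * 1/2 = 21
b = r sin θ = 42 * -sqrt(3)/2 = -21*sqrt(3)
z = 21 - 21*sqrt(3)i


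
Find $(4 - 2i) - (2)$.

(4 - 2) + (-2 - 0)i = 2 - 2i


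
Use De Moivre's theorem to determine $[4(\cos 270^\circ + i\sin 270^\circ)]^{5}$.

By De Moivre: z^n = r^n(cos(nθ) + i sin(nθ))
= 4^5(cos(5*270°) + i sin(5*270°))
= 1024(cos 270° + i sin 270°)
= -1024i


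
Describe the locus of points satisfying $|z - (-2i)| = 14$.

|z - z0| = r describes a circle centered at z0 with radius r
Here z0 = -2i and r = 14
Locus: Circle centered at (0, -2) with radius 14


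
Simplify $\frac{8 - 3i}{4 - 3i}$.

Multiply numerator and denominator by conjugate (4 + 3i):
= (8 - 3i)(4 + 3i) / (4^2 + (-3)^2)
= (41 + 12i) / 25
= 41/25 + (12/25)i


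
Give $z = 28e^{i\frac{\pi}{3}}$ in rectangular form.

a = r cos θ = 28 * 1/2 = 14
b = r sin θ = 28 * sqrt(3)/2 = 14*sqrt(3)
z = 14 + 14*sqrt(3)i


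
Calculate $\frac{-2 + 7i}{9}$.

Divisor is real, so divide each part by 9:
= -2/9 + (7/9)i


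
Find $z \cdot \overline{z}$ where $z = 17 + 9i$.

z * conjugate(z) = |z|^2 = a^2 + b^2
= 17^2 + 9^2 = 370


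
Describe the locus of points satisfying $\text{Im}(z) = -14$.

Im(z) = y where z = x + yi; the equation y = -14 is satisfied by all points with that y-coordinate
Locus: Horizontal line y = -14


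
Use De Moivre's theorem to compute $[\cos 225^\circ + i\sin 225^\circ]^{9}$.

By De Moivre: z^n = r^n(cos(nθ) + i sin(nθ))
= 1^9(cos(9*225°) + i sin(9*225°))
= 1(cos 225° + i sin 225°)
= -sqrt(2)/2 - (sqrt(2)/2)i


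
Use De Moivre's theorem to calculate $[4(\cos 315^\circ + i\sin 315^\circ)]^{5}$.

By De Moivre: z^n = r^n(cos(nθ) + i sin(nθ))
= 4^5(cos(5*315°) + i sin(5*315°))
= 1024(cos 135° + i sin 135°)
= -512*sqrt(2) + 512*sqrt(2)i


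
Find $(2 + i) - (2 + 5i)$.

(2 - 2) + (1 - 5)i = -4i


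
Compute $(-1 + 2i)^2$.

(a + bi)^2 = a^2 - b^2 + 2abi
= (-1)^2 - 2^2 + 2*(-1)*2i
= -3 - 4i


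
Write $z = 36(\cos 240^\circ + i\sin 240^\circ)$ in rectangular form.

a = r cos θ = 36 * -1/2 = -18
b = r sin θ = 36 * -sqrt(3)/2 = -18*sqrt(3)
z = -18 - 18*sqrt(3)i


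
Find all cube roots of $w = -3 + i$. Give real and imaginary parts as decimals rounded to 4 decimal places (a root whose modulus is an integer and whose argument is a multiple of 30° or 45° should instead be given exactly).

|w| = sqrt(10) ≈ 3.162278, arg(w) ≈ 161.565051°
Root modulus = sqrt(10)^(1/3) ≈ 1.467799
Root arguments: θ_k = (arg(w) + 360°k)/3 for k = 0, 1, ..., 2
Compute each root as (root modulus)(cos θ_k + i sin θ_k) using full-precision intermediates, then round to 4 decimal places.
Roots: 0.8658 + 1.1853i, -1.4594 + 0.1571i, 0.5936 - 1.3424i


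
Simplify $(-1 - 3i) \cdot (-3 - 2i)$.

(a1*a2 - b1*b2) + (a1*b2 + b1*a2)i
= (3 - 6) + (2 + 9)i
= -3 + 11i


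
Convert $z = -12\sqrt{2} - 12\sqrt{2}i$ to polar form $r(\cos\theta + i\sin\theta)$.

r = |z| = sqrt(a^2 + b^2) = sqrt((-12*sqrt(2))^2 + (-12*sqrt(2))^2) = sqrt(288 + 288) = sqrt(576) = 24
θ = arctan(b/a) = arctan(-16.9706/-16.9706) (quadrant-adjusted) = 225°
z = 24(cos 225° + i sin 225°)


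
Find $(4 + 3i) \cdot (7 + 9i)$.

(a1*a2 - b1*b2) + (a1*b2 + b1*a2)i
= (28 - 27) + (36 + 21)i
= 1 + 57i


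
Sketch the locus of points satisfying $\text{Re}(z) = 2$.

Re(z) = x where z = x + yi; the equation x = 2 is satisfied by all points with that x-coordinate
Locus: Vertical line x = 2


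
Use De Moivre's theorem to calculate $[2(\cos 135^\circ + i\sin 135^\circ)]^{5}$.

By De Moivre: z^n = r^n(cos(nθ) + i sin(nθ))
= 2^5(cos(5*135°) + i sin(5*135°))
= 32(cos 315° + i sin 315°)
= 16*sqrt(2) - 16*sqrt(2)i


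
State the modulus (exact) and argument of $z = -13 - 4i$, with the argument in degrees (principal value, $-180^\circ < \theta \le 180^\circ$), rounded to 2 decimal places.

|z| = sqrt((-13)^2 + (-4)^2) = sqrt(185)
arg(z) = arctan(b/a) = arctan(-4/-13) (quadrant-adjusted) = -162.90°


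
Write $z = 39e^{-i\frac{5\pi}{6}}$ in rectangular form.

a = r cos θ = 39 * -sqrt(3)/2 = -39*sqrt(3)/2
b = r sin θ = 39 * -1/2 = -39/2
z = -39*sqrt(3)/2 - (39/2)i


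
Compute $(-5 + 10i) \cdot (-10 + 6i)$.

(a1*a2 - b1*b2) + (a1*b2 + b1*a2)i
= (50 - 60) + (-30 + (-100))i
= -10 - 130i


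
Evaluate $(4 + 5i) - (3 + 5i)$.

(4 - 3) + (5 - 5)i = 1


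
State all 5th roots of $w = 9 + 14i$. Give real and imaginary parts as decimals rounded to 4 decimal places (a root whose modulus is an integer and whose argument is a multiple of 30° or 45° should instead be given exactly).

|w| = sqrt(277) ≈ 16.643317, arg(w) ≈ 57.264774°
Root modulus = sqrt(277)^(1/5) ≈ 1.754882
Root arguments: θ_k = (arg(w) + 360°k)/5 for k = 0, 1, ..., 4
Compute each root as (root modulus)(cos θ_k + i sin θ_k) using full-precision intermediates, then round to 4 decimal places.
Roots: 1.7199 + 0.3485i, 0.2001 + 1.7434i, -1.5963 + 0.7290i, -1.1866 - 1.2929i, 0.8629 - 1.5281i


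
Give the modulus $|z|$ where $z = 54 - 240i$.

|z| = sqrt(a^2 + b^2) = sqrt(54^2 + (-240)^2) = sqrt(60516) = 246


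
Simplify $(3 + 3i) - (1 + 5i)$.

(3 - 1) + (3 - 5)i = 2 - 2i


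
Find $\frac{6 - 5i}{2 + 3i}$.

Multiply numerator and denominator by conjugate (2 - 3i):
= (6 - 5i)(2 - 3i) / (2^2 + 3^2)
= (-3 - 28i) / 13
= -3/13 - (28/13)i


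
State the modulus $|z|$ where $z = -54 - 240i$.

|z| = sqrt(a^2 + b^2) = sqrt((-54)^2 + (-240)^2) = sqrt(60516) = 246


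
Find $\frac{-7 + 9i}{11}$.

Divisor is real, so divide each part by 11:
= -7/11 + (9/11)i


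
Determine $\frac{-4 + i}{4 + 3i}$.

Multiply numerator and denominator by conjugate (4 - 3i):
= (-4 + i)(4 - 3i) / (4^2 + 3^2)
= (-13 + 16i) / 25
= -13/25 + (16/25)i


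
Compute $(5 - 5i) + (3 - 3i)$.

(5 + 3) + (-5 + (-3))i = 8 - 8i


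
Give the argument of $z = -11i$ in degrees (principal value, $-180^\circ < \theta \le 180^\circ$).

a = 0 and b < 0, so z lies on the negative imaginary axis: θ = -90°


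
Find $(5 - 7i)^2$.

(a + bi)^2 = a^2 - b^2 + 2abi
= 5^2 - (-7)^2 + 2*5*(-7)i
= -24 - 70i


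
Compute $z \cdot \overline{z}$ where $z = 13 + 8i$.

z * conjugate(z) = |z|^2 = a^2 + b^2
= 13^2 + 8^2 = 233


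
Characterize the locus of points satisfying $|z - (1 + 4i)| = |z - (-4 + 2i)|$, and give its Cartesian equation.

|z - z1| = |z - z2| means z is equidistant from z1 and z2,
i.e. the perpendicular bisector of the segment from (1, 4) to (-4, 2) (midpoint (-3/2, 3)).
With z = x + yi, square both sides:
(x - 1)^2 + (y - 4)^2 = (x - (-4))^2 + (y - 2)^2
The x^2 and y^2 terms cancel: -10x + (-4)y = 20 - 17 = 3
Simplify: 10x + 4y = -3
Locus: Perpendicular bisector of the segment from (1, 4) to (-4, 2): the line 10x + 4y = -3


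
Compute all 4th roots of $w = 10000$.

|w| = 10000, arg(w) = 0°
Root modulus = 10000^(1/4) = 10
Root arguments: θ_k = (0° + 360°k)/4 for k = 0, 1, ..., 3
Roots: 10, 10i, -10, -10i


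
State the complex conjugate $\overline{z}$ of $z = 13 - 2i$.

If z = a + bi, then conjugate(z) = a - bi
conjugate(13 - 2i) = 13 + 2i


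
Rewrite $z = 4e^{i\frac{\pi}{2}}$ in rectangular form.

a = r cos θ = 4 * 0 = 0
b = r sin θ = 4 * 1 = 4
z = 4i


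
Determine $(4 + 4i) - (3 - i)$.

(4 - 3) + (4 - (-1))i = 1 + 5i


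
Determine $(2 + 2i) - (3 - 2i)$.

(2 - 3) + (2 - (-2))i = -1 + 4i


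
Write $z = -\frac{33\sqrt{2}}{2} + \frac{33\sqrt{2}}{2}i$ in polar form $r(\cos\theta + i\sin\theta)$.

r = |z| = sqrt(a^2 + b^2) = sqrt((-33*sqrt(2)/2)^2 + (33*sqrt(2)/2)^2) = sqrt(1089/2 + 1089/2) = sqrt(1089) = 33
θ = arctan(b/a) = arctan(23.3345/-23.3345) (quadrant-adjusted) = 135°
z = 33(cos 135° + i sin 135°)


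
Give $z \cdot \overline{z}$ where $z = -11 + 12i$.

z * conjugate(z) = |z|^2 = a^2 + b^2
= (-11)^2 + 12^2 = 265


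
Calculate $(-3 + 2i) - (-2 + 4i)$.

(-3 - (-2)) + (2 - 4)i = -1 - 2i


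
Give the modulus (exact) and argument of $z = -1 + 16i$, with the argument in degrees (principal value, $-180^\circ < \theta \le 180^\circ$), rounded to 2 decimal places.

|z| = sqrt((-1)^2 + 16^2) = sqrt(257)
arg(z) = arctan(b/a) = arctan(16/-1) (quadrant-adjusted) = 93.58°


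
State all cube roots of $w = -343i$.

|w| = 343, arg(w) = 270°
Root modulus = 343^(1/3) = 7
Root arguments: θ_k = (270° + 360°k)/3 for k = 0, 1, ..., 2
Roots: 7i, -7*sqrt(3)/2 - (7/2)i, 7*sqrt(3)/2 - (7/2)i


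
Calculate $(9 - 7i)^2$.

(a + bi)^2 = a^2 - b^2 + 2abi
= 9^2 - (-7)^2 + 2*9*(-7)i
= 32 - 126i


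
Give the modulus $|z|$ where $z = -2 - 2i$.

|z| = sqrt(a^2 + b^2) = sqrt((-2)^2 + (-2)^2) = sqrt(8) = sqrt(8)


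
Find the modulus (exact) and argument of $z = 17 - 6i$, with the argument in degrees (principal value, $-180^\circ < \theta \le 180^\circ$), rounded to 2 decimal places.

|z| = sqrt(17^2 + (-6)^2) = sqrt(325)
arg(z) = arctan(b/a) = arctan(-6/17) (quadrant-adjusted) = -19.44°


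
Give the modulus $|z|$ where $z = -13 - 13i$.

|z| = sqrt(a^2 + b^2) = sqrt((-13)^2 + (-13)^2) = sqrt(338) = sqrt(338)


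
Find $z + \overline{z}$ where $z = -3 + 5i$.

z + conjugate(z) = (a + bi) + (a - bi) = 2a
= 2 * (-3) = -6


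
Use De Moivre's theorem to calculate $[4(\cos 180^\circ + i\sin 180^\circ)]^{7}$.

By De Moivre: z^n = r^n(cos(nθ) + i sin(nθ))
= 4^7(cos(7*180°) + i sin(7*180°))
= 16384(cos 180° + i sin 180°)
= -16384


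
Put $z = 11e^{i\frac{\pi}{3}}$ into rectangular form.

a = r cos θ = 11 * 1/2 = 11/2
b = r sin θ = 11 * sqrt(3)/2 = 11*sqrt(3)/2
z = 11/2 + (11*sqrt(3)/2)i


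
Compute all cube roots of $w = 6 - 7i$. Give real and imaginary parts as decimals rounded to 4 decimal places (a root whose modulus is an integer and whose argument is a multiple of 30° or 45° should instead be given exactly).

|w| = sqrt(85) ≈ 9.219544, arg(w) ≈ 310.601295°
Root modulus = sqrt(85)^(1/3) ≈ 2.096862
Root arguments: θ_k = (arg(w) + 360°k)/3 for k = 0, 1, ..., 2
Compute each root as (root modulus)(cos θ_k + i sin θ_k) using full-precision intermediates, then round to 4 decimal places.
Roots: -0.4907 + 2.0386i, -1.5202 - 1.4443i, 2.0109 - 0.5944i
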